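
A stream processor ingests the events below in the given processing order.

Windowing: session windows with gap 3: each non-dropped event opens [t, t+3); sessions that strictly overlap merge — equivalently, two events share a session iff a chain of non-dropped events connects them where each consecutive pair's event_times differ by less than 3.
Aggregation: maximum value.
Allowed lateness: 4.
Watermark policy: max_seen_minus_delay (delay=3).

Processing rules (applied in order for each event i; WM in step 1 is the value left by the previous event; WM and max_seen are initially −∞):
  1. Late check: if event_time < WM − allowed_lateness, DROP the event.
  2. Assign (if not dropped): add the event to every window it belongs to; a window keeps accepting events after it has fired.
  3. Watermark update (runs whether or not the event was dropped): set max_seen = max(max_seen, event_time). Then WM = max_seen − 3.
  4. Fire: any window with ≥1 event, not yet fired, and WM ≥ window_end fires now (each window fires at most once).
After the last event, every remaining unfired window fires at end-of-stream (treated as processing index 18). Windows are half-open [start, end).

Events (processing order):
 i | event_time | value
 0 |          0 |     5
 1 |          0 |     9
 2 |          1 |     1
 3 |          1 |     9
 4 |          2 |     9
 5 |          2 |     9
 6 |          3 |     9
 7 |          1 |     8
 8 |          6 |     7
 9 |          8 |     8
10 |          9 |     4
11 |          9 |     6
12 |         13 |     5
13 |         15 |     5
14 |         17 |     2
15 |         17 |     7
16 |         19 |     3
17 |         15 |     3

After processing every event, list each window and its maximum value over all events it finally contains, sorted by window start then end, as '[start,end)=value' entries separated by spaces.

[0,6)=9 [6,12)=8 [13,22)=7

i=0 t=0 v=5: → [0,3); WM=-3
i=1 t=0 v=9: → [0,3); WM=-3
i=2 t=1 v=1: → [0,4); WM=-2
i=3 t=1 v=9: → [0,4); WM=-2
i=4 t=2 v=9: → [0,5); WM=-1
i=5 t=2 v=9: → [0,5); WM=-1
i=6 t=3 v=9: → [0,6); WM=0
i=7 t=1 v=8: → [0,6); WM=0
i=8 t=6 v=7: → [6,9); WM=3
i=9 t=8 v=8: → [6,11); WM=5
i=10 t=9 v=4: → [6,12); WM=6
i=11 t=9 v=6: → [6,12); WM=6
i=12 t=13 v=5: → [13,16); WM=10
i=13 t=15 v=5: → [13,18); WM=12
i=14 t=17 v=2: → [13,20); WM=14
i=15 t=17 v=7: → [13,20); WM=14
i=16 t=19 v=3: → [13,22); WM=16
i=17 t=15 v=3: → [13,22); WM=16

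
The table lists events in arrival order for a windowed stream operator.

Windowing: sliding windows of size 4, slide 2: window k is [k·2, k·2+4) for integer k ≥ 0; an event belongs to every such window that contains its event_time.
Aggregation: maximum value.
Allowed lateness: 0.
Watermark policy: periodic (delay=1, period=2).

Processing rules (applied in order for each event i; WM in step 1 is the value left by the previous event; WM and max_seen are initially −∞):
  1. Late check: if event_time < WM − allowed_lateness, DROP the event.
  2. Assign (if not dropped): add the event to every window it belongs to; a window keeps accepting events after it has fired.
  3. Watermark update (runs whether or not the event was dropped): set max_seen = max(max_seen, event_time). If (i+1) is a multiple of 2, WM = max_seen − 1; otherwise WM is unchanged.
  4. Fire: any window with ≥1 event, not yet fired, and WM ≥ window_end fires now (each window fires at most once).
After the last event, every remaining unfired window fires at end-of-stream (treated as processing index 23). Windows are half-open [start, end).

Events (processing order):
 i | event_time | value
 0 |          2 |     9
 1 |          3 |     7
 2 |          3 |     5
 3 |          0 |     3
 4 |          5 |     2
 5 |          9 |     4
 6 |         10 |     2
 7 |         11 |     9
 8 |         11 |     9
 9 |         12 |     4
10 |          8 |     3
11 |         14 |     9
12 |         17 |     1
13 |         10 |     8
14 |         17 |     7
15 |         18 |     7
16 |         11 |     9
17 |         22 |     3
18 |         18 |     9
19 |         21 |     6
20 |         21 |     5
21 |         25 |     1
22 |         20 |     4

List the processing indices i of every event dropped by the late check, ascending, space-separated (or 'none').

3 10 13 16 18 22

i=0 t=2 v=9: → [2,6),[0,4); WM=−∞
i=1 t=3 v=7: → [2,6),[0,4); WM=2
i=2 t=3 v=5: → [2,6),[0,4); WM=2
i=3 t=0 v=3: DROP (t<2-0); WM=2
i=4 t=5 v=2: → [4,8),[2,6); WM=2
i=5 t=9 v=4: → [8,12),[6,10); WM=8; [0,4) fires=9 [2,6) fires=9 [4,8) fires=2
i=6 t=10 v=2: → [10,14),[8,12); WM=8
i=7 t=11 v=9: → [10,14),[8,12); WM=10; [6,10) fires=4
i=8 t=11 v=9: → [10,14),[8,12); WM=10
i=9 t=12 v=4: → [12,16),[10,14); WM=11
i=10 t=8 v=3: DROP (t<11-0); WM=11
i=11 t=14 v=9: → [14,18),[12,16); WM=13; [8,12) fires=9
i=12 t=17 v=1: → [16,20),[14,18); WM=13
i=13 t=10 v=8: DROP (t<13-0); WM=16; [10,14) fires=9 [12,16) fires=9
i=14 t=17 v=7: → [16,20),[14,18); WM=16
i=15 t=18 v=7: → [18,22),[16,20); WM=17
i=16 t=11 v=9: DROP (t<17-0); WM=17
i=17 t=22 v=3: → [22,26),[20,24); WM=21; [14,18) fires=9 [16,20) fires=7
i=18 t=18 v=9: DROP (t<21-0); WM=21
i=19 t=21 v=6: → [20,24),[18,22); WM=21
i=20 t=21 v=5: → [20,24),[18,22); WM=21
i=21 t=25 v=1: → [24,28),[22,26); WM=24; [18,22) fires=7 [20,24) fires=6
i=22 t=20 v=4: DROP (t<24-0); WM=24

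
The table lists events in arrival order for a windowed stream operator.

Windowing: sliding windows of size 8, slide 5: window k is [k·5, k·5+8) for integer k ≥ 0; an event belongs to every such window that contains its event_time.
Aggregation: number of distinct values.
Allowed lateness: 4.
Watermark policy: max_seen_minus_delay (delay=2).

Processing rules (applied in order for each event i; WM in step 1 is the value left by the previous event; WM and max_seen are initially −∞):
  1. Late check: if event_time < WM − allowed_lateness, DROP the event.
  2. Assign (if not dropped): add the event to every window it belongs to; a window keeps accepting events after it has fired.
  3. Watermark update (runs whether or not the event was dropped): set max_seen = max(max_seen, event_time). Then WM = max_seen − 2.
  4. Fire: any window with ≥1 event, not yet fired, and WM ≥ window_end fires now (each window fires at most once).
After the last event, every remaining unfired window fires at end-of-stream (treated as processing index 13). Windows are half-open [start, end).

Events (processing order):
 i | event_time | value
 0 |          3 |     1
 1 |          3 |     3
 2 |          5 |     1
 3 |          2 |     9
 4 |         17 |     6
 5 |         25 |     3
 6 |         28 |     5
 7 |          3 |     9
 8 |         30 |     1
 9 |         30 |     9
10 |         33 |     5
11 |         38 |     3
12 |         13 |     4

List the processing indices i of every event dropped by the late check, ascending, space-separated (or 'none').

i=0 t=3 v=1: → [0,8); WM=1
i=1 t=3 v=3: → [0,8); WM=1
i=2 t=5 v=1: → [5,13),[0,8); WM=3
i=3 t=2 v=9: → [0,8); WM=3
i=4 t=17 v=6: → [15,23),[10,18); WM=15; [0,8) fires=3 [5,13) fires=1
i=5 t=25 v=3: → [25,33),[20,28); WM=23; [10,18) fires=1 [15,23) fires=1
i=6 t=28 v=5: → [25,33); WM=26
i=7 t=3 v=9: DROP (t<26-4); WM=26
i=8 t=30 v=1: → [30,38),[25,33); WM=28; [20,28) fires=1
i=9 t=30 v=9: → [30,38),[25,33); WM=28
i=10 t=33 v=5: → [30,38); WM=31
i=11 t=38 v=3: → [35,43); WM=36; [25,33) fires=4
i=12 t=13 v=4: DROP (t<36-4); WM=36

7 12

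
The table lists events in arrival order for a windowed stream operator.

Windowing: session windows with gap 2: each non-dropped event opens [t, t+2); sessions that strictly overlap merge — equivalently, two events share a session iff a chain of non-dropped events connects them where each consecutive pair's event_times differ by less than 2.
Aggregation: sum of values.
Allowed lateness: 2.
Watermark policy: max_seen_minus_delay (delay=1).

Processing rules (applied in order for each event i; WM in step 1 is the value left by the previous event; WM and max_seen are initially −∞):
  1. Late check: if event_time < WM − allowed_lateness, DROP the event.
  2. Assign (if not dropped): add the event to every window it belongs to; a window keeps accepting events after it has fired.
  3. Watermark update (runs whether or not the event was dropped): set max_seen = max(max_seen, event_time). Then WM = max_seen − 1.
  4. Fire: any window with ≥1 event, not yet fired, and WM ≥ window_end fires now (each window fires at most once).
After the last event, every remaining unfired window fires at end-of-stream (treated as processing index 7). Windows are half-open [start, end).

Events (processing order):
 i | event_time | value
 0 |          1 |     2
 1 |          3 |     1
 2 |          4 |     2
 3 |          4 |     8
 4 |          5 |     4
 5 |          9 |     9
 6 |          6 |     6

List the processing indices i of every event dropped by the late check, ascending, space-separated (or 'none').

i=0 t=1 v=2: → [1,3); WM=0
i=1 t=3 v=1: → [3,5); WM=2
i=2 t=4 v=2: → [3,6); WM=3
i=3 t=4 v=8: → [3,6); WM=3
i=4 t=5 v=4: → [3,7); WM=4
i=5 t=9 v=9: → [9,11); WM=8
i=6 t=6 v=6: → [3,8); WM=8

none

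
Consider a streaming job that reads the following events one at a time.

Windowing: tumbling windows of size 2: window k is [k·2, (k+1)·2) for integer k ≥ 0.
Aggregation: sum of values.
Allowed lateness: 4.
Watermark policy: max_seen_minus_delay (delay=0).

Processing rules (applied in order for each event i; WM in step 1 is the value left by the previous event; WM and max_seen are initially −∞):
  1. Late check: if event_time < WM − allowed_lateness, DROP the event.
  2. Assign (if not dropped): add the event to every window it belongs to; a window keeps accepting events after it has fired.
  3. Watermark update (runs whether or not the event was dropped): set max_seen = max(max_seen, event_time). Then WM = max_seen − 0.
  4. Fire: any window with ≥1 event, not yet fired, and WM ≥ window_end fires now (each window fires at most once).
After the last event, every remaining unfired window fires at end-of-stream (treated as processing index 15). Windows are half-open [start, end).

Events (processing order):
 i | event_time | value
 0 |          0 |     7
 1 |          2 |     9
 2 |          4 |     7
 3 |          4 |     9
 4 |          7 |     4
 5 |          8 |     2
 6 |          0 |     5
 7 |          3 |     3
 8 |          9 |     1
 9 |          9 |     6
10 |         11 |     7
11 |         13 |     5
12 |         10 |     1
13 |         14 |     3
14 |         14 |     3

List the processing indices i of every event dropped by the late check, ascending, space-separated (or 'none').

6 7

i=0 t=0 v=7: → [0,2); WM=0
i=1 t=2 v=9: → [2,4); WM=2; [0,2) fires=7
i=2 t=4 v=7: → [4,6); WM=4; [2,4) fires=9
i=3 t=4 v=9: → [4,6); WM=4
i=4 t=7 v=4: → [6,8); WM=7; [4,6) fires=16
i=5 t=8 v=2: → [8,10); WM=8; [6,8) fires=4
i=6 t=0 v=5: DROP (t<8-4); WM=8
i=7 t=3 v=3: DROP (t<8-4); WM=8
i=8 t=9 v=1: → [8,10); WM=9
i=9 t=9 v=6: → [8,10); WM=9
i=10 t=11 v=7: → [10,12); WM=11; [8,10) fires=9
i=11 t=13 v=5: → [12,14); WM=13; [10,12) fires=7
i=12 t=10 v=1: → [10,12); WM=13
i=13 t=14 v=3: → [14,16); WM=14; [12,14) fires=5
i=14 t=14 v=3: → [14,16); WM=14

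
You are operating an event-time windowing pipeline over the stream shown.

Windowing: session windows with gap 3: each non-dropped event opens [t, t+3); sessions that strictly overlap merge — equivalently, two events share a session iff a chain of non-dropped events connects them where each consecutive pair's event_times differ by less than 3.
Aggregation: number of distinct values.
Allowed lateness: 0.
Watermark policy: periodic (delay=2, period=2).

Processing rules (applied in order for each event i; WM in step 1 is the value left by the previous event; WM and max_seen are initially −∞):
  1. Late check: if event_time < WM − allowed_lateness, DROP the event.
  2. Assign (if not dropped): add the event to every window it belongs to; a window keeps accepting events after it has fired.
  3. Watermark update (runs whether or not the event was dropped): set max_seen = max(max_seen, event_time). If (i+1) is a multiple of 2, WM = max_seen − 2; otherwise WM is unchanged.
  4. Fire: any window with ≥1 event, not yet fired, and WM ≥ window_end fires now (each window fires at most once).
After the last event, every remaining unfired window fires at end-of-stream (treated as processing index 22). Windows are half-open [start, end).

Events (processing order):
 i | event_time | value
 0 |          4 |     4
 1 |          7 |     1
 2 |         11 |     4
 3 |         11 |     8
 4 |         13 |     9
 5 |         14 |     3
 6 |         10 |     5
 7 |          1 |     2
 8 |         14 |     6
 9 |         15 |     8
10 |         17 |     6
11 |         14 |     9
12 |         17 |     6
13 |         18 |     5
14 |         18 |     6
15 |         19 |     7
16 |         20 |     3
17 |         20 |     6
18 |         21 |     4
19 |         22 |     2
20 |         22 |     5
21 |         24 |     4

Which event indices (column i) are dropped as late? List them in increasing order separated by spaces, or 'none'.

6 7

i=0 t=4 v=4: → [4,7); WM=−∞
i=1 t=7 v=1: → [7,10); WM=5
i=2 t=11 v=4: → [11,14); WM=5
i=3 t=11 v=8: → [11,14); WM=9
i=4 t=13 v=9: → [11,16); WM=9
i=5 t=14 v=3: → [11,17); WM=12
i=6 t=10 v=5: DROP (t<12-0); WM=12
i=7 t=1 v=2: DROP (t<12-0); WM=12
i=8 t=14 v=6: → [11,17); WM=12
i=9 t=15 v=8: → [11,18); WM=13
i=10 t=17 v=6: → [11,20); WM=13
i=11 t=14 v=9: → [11,20); WM=15
i=12 t=17 v=6: → [11,20); WM=15
i=13 t=18 v=5: → [11,21); WM=16
i=14 t=18 v=6: → [11,21); WM=16
i=15 t=19 v=7: → [11,22); WM=17
i=16 t=20 v=3: → [11,23); WM=17
i=17 t=20 v=6: → [11,23); WM=18
i=18 t=21 v=4: → [11,24); WM=18
i=19 t=22 v=2: → [11,25); WM=20
i=20 t=22 v=5: → [11,25); WM=20
i=21 t=24 v=4: → [11,27); WM=22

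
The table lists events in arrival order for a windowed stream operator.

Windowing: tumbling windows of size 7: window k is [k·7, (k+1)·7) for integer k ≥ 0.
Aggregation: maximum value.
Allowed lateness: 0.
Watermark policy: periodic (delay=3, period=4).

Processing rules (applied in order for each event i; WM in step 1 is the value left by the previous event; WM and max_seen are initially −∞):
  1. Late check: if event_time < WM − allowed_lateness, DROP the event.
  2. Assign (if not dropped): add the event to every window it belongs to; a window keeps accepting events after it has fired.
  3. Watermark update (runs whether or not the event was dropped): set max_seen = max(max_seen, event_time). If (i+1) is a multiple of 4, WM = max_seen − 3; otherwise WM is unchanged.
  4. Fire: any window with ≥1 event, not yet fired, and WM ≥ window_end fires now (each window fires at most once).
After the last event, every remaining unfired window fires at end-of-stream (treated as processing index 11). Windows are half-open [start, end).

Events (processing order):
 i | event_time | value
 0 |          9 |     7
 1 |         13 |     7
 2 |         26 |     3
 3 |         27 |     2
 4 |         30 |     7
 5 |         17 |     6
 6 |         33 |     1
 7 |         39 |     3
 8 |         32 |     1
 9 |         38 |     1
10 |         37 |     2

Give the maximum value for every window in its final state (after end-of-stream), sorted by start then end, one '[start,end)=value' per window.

[7,14)=7 [21,28)=3 [28,35)=7 [35,42)=3

i=0 t=9 v=7: → [7,14); WM=−∞
i=1 t=13 v=7: → [7,14); WM=−∞
i=2 t=26 v=3: → [21,28); WM=−∞
i=3 t=27 v=2: → [21,28); WM=24; [7,14) fires=7
i=4 t=30 v=7: → [28,35); WM=24
i=5 t=17 v=6: DROP (t<24-0); WM=24
i=6 t=33 v=1: → [28,35); WM=24
i=7 t=39 v=3: → [35,42); WM=36; [21,28) fires=3 [28,35) fires=7
i=8 t=32 v=1: DROP (t<36-0); WM=36
i=9 t=38 v=1: → [35,42); WM=36
i=10 t=37 v=2: → [35,42); WM=36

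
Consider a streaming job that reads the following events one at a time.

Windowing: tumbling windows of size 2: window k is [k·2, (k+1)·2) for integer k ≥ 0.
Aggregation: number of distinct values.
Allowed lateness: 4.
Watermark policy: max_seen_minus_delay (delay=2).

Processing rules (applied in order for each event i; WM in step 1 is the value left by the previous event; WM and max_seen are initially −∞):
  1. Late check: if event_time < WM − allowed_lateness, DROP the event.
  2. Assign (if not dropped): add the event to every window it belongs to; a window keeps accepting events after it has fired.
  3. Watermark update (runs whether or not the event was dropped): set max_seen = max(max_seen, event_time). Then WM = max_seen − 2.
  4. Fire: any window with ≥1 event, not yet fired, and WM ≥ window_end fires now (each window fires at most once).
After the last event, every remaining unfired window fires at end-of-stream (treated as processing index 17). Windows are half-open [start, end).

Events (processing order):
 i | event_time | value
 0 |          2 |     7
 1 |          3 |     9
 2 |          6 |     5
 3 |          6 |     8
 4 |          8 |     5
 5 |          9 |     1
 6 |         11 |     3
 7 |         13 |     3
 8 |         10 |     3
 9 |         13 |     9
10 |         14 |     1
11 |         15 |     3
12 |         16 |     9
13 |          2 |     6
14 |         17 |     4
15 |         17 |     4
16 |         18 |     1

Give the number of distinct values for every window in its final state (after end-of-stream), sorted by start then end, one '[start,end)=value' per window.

i=0 t=2 v=7: → [2,4); WM=0
i=1 t=3 v=9: → [2,4); WM=1
i=2 t=6 v=5: → [6,8); WM=4; [2,4) fires=2
i=3 t=6 v=8: → [6,8); WM=4
i=4 t=8 v=5: → [8,10); WM=6
i=5 t=9 v=1: → [8,10); WM=7
i=6 t=11 v=3: → [10,12); WM=9; [6,8) fires=2
i=7 t=13 v=3: → [12,14); WM=11; [8,10) fires=2
i=8 t=10 v=3: → [10,12); WM=11
i=9 t=13 v=9: → [12,14); WM=11
i=10 t=14 v=1: → [14,16); WM=12; [10,12) fires=1
i=11 t=15 v=3: → [14,16); WM=13
i=12 t=16 v=9: → [16,18); WM=14; [12,14) fires=2
i=13 t=2 v=6: DROP (t<14-4); WM=14
i=14 t=17 v=4: → [16,18); WM=15
i=15 t=17 v=4: → [16,18); WM=15
i=16 t=18 v=1: → [18,20); WM=16; [14,16) fires=2

[2,4)=2 [6,8)=2 [8,10)=2 [10,12)=1 [12,14)=2 [14,16)=2 [16,18)=2 [18,20)=1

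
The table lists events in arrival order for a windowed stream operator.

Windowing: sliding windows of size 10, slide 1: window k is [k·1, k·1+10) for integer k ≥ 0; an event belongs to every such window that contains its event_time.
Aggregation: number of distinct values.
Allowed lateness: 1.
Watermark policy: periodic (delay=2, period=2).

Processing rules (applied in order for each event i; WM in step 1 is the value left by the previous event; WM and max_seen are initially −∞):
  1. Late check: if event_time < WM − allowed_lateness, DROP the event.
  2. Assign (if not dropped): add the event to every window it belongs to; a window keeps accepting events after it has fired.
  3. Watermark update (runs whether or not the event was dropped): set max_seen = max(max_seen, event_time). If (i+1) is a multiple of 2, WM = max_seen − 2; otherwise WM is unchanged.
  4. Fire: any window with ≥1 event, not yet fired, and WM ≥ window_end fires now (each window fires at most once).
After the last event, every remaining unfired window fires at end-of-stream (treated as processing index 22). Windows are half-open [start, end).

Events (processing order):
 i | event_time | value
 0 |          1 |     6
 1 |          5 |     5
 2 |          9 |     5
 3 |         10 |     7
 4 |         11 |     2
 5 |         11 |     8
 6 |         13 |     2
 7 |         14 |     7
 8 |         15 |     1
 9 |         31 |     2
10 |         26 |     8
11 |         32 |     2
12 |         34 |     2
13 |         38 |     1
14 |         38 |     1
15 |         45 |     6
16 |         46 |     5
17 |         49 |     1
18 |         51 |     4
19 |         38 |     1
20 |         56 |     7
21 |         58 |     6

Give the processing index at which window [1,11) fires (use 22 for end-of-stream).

i=0 t=1 v=6: → [1,11),[0,10); WM=−∞
i=1 t=5 v=5: → [5,15),[4,14),[3,13),[2,12),[1,11),[0,10); WM=3
i=2 t=9 v=5: → [9,19),[8,18),[7,17),[6,16),[5,15),[4,14),[3,13),[2,12),[1,11),[0,10); WM=3
i=3 t=10 v=7: → [10,20),[9,19),[8,18),[7,17),[6,16),[5,15),[4,14),[3,13),[2,12),[1,11); WM=8
i=4 t=11 v=2: → [11,21),[10,20),[9,19),[8,18),[7,17),[6,16),[5,15),[4,14),[3,13),[2,12); WM=8
i=5 t=11 v=8: → [11,21),[10,20),[9,19),[8,18),[7,17),[6,16),[5,15),[4,14),[3,13),[2,12); WM=9
i=6 t=13 v=2: → [13,23),[12,22),[11,21),[10,20),[9,19),[8,18),[7,17),[6,16),[5,15),[4,14); WM=9
i=7 t=14 v=7: → [14,24),[13,23),[12,22),[11,21),[10,20),[9,19),[8,18),[7,17),[6,16),[5,15); WM=12; [0,10) fires=2 [1,11) fires=3 [2,12) fires=4
i=8 t=15 v=1: → [15,25),[14,24),[13,23),[12,22),[11,21),[10,20),[9,19),[8,18),[7,17),[6,16); WM=12
i=9 t=31 v=2: → [31,41),[30,40),[29,39),[28,38),[27,37),[26,36),[25,35),[24,34),[23,33),[22,32); WM=29; [3,13) fires=4 [4,14) fires=4 [5,15) fires=4 [6,16) fires=5 [7,17) fires=5 [8,18) fires=5 [9,19) fires=5 [10,20) fires=4 [11,21) fires=4 [12,22) fires=3 [13,23) fires=3 [14,24) fires=2 [15,25) fires=1
i=10 t=26 v=8: DROP (t<29-1); WM=29
i=11 t=32 v=2: → [32,42),[31,41),[30,40),[29,39),[28,38),[27,37),[26,36),[25,35),[24,34),[23,33); WM=30
i=12 t=34 v=2: → [34,44),[33,43),[32,42),[31,41),[30,40),[29,39),[28,38),[27,37),[26,36),[25,35); WM=30
i=13 t=38 v=1: → [38,48),[37,47),[36,46),[35,45),[34,44),[33,43),[32,42),[31,41),[30,40),[29,39); WM=36; [22,32) fires=1 [23,33) fires=1 [24,34) fires=1 [25,35) fires=1 [26,36) fires=1
i=14 t=38 v=1: → [38,48),[37,47),[36,46),[35,45),[34,44),[33,43),[32,42),[31,41),[30,40),[29,39); WM=36
i=15 t=45 v=6: → [45,55),[44,54),[43,53),[42,52),[41,51),[40,50),[39,49),[38,48),[37,47),[36,46); WM=43; [27,37) fires=1 [28,38) fires=1 [29,39) fires=2 [30,40) fires=2 [31,41) fires=2 [32,42) fires=2 [33,43) fires=2
i=16 t=46 v=5: → [46,56),[45,55),[44,54),[43,53),[42,52),[41,51),[40,50),[39,49),[38,48),[37,47); WM=43
i=17 t=49 v=1: → [49,59),[48,58),[47,57),[46,56),[45,55),[44,54),[43,53),[42,52),[41,51),[40,50); WM=47; [34,44) fires=2 [35,45) fires=1 [36,46) fires=2 [37,47) fires=3
i=18 t=51 v=4: → [51,61),[50,60),[49,59),[48,58),[47,57),[46,56),[45,55),[44,54),[43,53),[42,52); WM=47
i=19 t=38 v=1: DROP (t<47-1); WM=49; [38,48) fires=3 [39,49) fires=2
i=20 t=56 v=7: → [56,66),[55,65),[54,64),[53,63),[52,62),[51,61),[50,60),[49,59),[48,58),[47,57); WM=49
i=21 t=58 v=6: → [58,68),[57,67),[56,66),[55,65),[54,64),[53,63),[52,62),[51,61),[50,60),[49,59); WM=56; [40,50) fires=3 [41,51) fires=3 [42,52) fires=4 [43,53) fires=4 [44,54) fires=4 [45,55) fires=4 [46,56) fires=3

7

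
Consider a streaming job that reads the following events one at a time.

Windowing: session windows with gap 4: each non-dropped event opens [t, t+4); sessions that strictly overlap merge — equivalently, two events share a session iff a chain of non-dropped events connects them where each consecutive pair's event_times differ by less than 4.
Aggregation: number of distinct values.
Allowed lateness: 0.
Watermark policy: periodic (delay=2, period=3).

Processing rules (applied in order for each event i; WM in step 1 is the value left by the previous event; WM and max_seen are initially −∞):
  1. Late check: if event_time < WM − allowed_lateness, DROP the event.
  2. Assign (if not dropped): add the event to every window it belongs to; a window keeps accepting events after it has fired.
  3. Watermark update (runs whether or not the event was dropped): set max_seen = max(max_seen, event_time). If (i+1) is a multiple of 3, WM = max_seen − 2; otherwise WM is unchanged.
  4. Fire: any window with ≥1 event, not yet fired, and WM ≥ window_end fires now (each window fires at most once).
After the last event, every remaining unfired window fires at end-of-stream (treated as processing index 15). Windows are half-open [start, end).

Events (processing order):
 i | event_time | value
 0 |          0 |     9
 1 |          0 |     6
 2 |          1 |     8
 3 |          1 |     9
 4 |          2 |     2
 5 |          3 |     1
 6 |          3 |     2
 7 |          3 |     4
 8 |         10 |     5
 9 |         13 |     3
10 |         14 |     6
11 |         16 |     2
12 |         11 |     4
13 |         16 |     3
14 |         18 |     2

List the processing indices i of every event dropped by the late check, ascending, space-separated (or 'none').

12

i=0 t=0 v=9: → [0,4); WM=−∞
i=1 t=0 v=6: → [0,4); WM=−∞
i=2 t=1 v=8: → [0,5); WM=-1
i=3 t=1 v=9: → [0,5); WM=-1
i=4 t=2 v=2: → [0,6); WM=-1
i=5 t=3 v=1: → [0,7); WM=1
i=6 t=3 v=2: → [0,7); WM=1
i=7 t=3 v=4: → [0,7); WM=1
i=8 t=10 v=5: → [10,14); WM=8
i=9 t=13 v=3: → [10,17); WM=8
i=10 t=14 v=6: → [10,18); WM=8
i=11 t=16 v=2: → [10,20); WM=14
i=12 t=11 v=4: DROP (t<14-0); WM=14
i=13 t=16 v=3: → [10,20); WM=14
i=14 t=18 v=2: → [10,22); WM=16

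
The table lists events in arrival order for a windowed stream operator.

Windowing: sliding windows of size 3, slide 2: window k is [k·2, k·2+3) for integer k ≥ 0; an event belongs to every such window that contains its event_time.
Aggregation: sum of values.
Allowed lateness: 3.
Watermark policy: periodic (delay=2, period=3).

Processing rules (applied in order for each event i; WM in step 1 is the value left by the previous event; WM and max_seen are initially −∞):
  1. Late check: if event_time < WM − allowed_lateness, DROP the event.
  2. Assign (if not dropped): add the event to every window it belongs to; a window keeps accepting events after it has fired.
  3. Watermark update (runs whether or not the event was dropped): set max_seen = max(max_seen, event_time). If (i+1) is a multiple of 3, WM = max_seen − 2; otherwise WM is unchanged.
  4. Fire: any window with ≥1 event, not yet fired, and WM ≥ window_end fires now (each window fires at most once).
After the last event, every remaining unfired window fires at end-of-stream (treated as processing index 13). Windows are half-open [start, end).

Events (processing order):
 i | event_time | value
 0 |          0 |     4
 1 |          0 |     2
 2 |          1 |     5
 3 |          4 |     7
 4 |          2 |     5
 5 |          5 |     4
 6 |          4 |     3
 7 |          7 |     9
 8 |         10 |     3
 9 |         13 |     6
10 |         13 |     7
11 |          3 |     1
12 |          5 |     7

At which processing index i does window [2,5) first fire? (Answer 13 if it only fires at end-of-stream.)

8

i=0 t=0 v=4: → [0,3); WM=−∞
i=1 t=0 v=2: → [0,3); WM=−∞
i=2 t=1 v=5: → [0,3); WM=-1
i=3 t=4 v=7: → [4,7),[2,5); WM=-1
i=4 t=2 v=5: → [2,5),[0,3); WM=-1
i=5 t=5 v=4: → [4,7); WM=3; [0,3) fires=16
i=6 t=4 v=3: → [4,7),[2,5); WM=3
i=7 t=7 v=9: → [6,9); WM=3
i=8 t=10 v=3: → [10,13),[8,11); WM=8; [2,5) fires=15 [4,7) fires=14
i=9 t=13 v=6: → [12,15); WM=8
i=10 t=13 v=7: → [12,15); WM=8
i=11 t=3 v=1: DROP (t<8-3); WM=11; [6,9) fires=9 [8,11) fires=3
i=12 t=5 v=7: DROP (t<11-3); WM=11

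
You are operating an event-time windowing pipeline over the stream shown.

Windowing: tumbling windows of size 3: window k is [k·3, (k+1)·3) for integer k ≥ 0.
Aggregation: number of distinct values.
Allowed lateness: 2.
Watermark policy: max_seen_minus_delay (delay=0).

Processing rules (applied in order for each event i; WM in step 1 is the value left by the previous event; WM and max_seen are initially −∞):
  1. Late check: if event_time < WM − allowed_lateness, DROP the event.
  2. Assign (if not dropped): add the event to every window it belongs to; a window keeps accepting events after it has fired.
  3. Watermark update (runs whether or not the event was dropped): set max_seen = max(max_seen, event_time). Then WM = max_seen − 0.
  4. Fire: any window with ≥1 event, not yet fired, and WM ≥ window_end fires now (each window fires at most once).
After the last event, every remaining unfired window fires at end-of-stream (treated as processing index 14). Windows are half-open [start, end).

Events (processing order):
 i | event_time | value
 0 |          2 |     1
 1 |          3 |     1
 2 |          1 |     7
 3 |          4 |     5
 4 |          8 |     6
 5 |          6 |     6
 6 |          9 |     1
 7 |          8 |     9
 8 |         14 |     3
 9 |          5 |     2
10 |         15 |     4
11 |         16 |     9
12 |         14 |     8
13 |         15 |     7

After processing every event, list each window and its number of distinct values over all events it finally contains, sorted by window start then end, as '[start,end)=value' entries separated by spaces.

i=0 t=2 v=1: → [0,3); WM=2
i=1 t=3 v=1: → [3,6); WM=3; [0,3) fires=1
i=2 t=1 v=7: → [0,3); WM=3
i=3 t=4 v=5: → [3,6); WM=4
i=4 t=8 v=6: → [6,9); WM=8; [3,6) fires=2
i=5 t=6 v=6: → [6,9); WM=8
i=6 t=9 v=1: → [9,12); WM=9; [6,9) fires=1
i=7 t=8 v=9: → [6,9); WM=9
i=8 t=14 v=3: → [12,15); WM=14; [9,12) fires=1
i=9 t=5 v=2: DROP (t<14-2); WM=14
i=10 t=15 v=4: → [15,18); WM=15; [12,15) fires=1
i=11 t=16 v=9: → [15,18); WM=16
i=12 t=14 v=8: → [12,15); WM=16
i=13 t=15 v=7: → [15,18); WM=16

[0,3)=2 [3,6)=2 [6,9)=2 [9,12)=1 [12,15)=2 [15,18)=3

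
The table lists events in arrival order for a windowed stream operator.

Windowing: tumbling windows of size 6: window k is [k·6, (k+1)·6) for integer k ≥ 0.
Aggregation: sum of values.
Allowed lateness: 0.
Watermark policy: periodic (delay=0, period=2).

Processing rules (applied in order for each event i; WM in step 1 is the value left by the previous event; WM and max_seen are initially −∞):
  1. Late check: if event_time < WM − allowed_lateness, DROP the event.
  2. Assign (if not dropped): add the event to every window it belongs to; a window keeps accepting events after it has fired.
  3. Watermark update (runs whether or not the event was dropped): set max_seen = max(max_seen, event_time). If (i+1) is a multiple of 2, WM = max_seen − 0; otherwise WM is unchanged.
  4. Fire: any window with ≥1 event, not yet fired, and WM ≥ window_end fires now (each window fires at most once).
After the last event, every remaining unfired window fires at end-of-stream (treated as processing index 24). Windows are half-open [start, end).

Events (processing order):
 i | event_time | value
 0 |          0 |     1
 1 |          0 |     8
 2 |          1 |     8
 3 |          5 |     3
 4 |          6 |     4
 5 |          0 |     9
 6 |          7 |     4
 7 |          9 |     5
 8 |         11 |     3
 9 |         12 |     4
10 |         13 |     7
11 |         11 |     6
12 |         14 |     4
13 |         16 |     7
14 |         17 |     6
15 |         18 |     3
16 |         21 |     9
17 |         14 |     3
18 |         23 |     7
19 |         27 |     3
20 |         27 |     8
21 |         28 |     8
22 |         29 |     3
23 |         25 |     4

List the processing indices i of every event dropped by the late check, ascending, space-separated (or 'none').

5 11 17 23

i=0 t=0 v=1: → [0,6); WM=−∞
i=1 t=0 v=8: → [0,6); WM=0
i=2 t=1 v=8: → [0,6); WM=0
i=3 t=5 v=3: → [0,6); WM=5
i=4 t=6 v=4: → [6,12); WM=5
i=5 t=0 v=9: DROP (t<5-0); WM=6; [0,6) fires=20
i=6 t=7 v=4: → [6,12); WM=6
i=7 t=9 v=5: → [6,12); WM=9
i=8 t=11 v=3: → [6,12); WM=9
i=9 t=12 v=4: → [12,18); WM=12; [6,12) fires=16
i=10 t=13 v=7: → [12,18); WM=12
i=11 t=11 v=6: DROP (t<12-0); WM=13
i=12 t=14 v=4: → [12,18); WM=13
i=13 t=16 v=7: → [12,18); WM=16
i=14 t=17 v=6: → [12,18); WM=16
i=15 t=18 v=3: → [18,24); WM=18; [12,18) fires=28
i=16 t=21 v=9: → [18,24); WM=18
i=17 t=14 v=3: DROP (t<18-0); WM=21
i=18 t=23 v=7: → [18,24); WM=21
i=19 t=27 v=3: → [24,30); WM=27; [18,24) fires=19
i=20 t=27 v=8: → [24,30); WM=27
i=21 t=28 v=8: → [24,30); WM=28
i=22 t=29 v=3: → [24,30); WM=28
i=23 t=25 v=4: DROP (t<28-0); WM=29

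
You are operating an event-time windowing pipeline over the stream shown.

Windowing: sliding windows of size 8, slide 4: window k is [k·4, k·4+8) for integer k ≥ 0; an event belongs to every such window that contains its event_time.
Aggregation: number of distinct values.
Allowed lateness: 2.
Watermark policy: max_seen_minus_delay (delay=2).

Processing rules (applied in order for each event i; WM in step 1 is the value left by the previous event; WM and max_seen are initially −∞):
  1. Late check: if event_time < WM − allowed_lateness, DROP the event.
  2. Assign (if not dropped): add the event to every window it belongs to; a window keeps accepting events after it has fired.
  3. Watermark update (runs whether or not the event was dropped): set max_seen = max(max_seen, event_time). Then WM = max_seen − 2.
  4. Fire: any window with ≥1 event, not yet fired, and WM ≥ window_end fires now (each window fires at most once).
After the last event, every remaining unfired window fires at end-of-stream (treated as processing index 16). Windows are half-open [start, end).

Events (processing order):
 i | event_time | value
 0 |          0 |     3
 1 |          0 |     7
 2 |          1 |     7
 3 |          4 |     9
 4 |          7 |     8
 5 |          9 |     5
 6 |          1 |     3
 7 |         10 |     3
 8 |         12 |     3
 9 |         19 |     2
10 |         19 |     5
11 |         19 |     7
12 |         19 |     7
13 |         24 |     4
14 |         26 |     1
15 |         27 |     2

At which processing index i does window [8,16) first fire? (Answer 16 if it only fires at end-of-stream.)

9

i=0 t=0 v=3: → [0,8); WM=-2
i=1 t=0 v=7: → [0,8); WM=-2
i=2 t=1 v=7: → [0,8); WM=-1
i=3 t=4 v=9: → [4,12),[0,8); WM=2
i=4 t=7 v=8: → [4,12),[0,8); WM=5
i=5 t=9 v=5: → [8,16),[4,12); WM=7
i=6 t=1 v=3: DROP (t<7-2); WM=7
i=7 t=10 v=3: → [8,16),[4,12); WM=8; [0,8) fires=4
i=8 t=12 v=3: → [12,20),[8,16); WM=10
i=9 t=19 v=2: → [16,24),[12,20); WM=17; [4,12) fires=4 [8,16) fires=2
i=10 t=19 v=5: → [16,24),[12,20); WM=17
i=11 t=19 v=7: → [16,24),[12,20); WM=17
i=12 t=19 v=7: → [16,24),[12,20); WM=17
i=13 t=24 v=4: → [24,32),[20,28); WM=22; [12,20) fires=4
i=14 t=26 v=1: → [24,32),[20,28); WM=24; [16,24) fires=3
i=15 t=27 v=2: → [24,32),[20,28); WM=25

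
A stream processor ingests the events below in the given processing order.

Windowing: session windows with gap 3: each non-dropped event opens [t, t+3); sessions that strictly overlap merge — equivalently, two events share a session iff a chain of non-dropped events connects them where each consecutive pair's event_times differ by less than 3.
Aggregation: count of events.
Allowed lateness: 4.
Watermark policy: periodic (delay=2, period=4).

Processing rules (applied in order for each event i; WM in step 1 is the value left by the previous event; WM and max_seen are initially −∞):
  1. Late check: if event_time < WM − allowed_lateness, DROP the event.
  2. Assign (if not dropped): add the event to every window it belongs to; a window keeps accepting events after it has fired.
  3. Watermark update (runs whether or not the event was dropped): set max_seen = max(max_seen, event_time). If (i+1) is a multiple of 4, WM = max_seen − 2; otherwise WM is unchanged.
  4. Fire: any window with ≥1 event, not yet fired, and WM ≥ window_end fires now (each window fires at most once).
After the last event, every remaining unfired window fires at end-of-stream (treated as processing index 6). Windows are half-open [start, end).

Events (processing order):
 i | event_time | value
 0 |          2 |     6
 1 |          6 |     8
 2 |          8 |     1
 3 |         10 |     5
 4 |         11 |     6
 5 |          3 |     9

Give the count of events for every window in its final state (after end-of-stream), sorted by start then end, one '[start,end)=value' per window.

i=0 t=2 v=6: → [2,5); WM=−∞
i=1 t=6 v=8: → [6,9); WM=−∞
i=2 t=8 v=1: → [6,11); WM=−∞
i=3 t=10 v=5: → [6,13); WM=8
i=4 t=11 v=6: → [6,14); WM=8
i=5 t=3 v=9: DROP (t<8-4); WM=8

[2,5)=1 [6,14)=4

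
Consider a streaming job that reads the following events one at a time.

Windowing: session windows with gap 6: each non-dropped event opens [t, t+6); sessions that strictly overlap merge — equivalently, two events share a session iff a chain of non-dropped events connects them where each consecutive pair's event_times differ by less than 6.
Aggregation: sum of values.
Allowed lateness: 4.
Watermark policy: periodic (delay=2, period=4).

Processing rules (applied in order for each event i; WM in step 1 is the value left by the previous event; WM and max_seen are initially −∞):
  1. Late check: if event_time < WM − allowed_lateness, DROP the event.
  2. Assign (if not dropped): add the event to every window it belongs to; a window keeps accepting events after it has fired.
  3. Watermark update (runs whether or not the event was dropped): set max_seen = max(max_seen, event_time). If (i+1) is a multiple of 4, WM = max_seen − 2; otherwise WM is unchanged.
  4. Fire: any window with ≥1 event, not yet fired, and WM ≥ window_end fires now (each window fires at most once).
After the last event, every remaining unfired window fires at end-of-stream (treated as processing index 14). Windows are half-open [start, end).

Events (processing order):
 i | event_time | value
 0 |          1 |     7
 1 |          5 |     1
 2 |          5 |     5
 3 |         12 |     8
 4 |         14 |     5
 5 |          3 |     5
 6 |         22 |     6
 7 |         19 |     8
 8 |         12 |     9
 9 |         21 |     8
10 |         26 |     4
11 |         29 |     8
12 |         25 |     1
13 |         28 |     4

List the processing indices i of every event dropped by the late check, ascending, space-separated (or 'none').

i=0 t=1 v=7: → [1,7); WM=−∞
i=1 t=5 v=1: → [1,11); WM=−∞
i=2 t=5 v=5: → [1,11); WM=−∞
i=3 t=12 v=8: → [12,18); WM=10
i=4 t=14 v=5: → [12,20); WM=10
i=5 t=3 v=5: DROP (t<10-4); WM=10
i=6 t=22 v=6: → [22,28); WM=10
i=7 t=19 v=8: → [12,28); WM=20
i=8 t=12 v=9: DROP (t<20-4); WM=20
i=9 t=21 v=8: → [12,28); WM=20
i=10 t=26 v=4: → [12,32); WM=20
i=11 t=29 v=8: → [12,35); WM=27
i=12 t=25 v=1: → [12,35); WM=27
i=13 t=28 v=4: → [12,35); WM=27

5 8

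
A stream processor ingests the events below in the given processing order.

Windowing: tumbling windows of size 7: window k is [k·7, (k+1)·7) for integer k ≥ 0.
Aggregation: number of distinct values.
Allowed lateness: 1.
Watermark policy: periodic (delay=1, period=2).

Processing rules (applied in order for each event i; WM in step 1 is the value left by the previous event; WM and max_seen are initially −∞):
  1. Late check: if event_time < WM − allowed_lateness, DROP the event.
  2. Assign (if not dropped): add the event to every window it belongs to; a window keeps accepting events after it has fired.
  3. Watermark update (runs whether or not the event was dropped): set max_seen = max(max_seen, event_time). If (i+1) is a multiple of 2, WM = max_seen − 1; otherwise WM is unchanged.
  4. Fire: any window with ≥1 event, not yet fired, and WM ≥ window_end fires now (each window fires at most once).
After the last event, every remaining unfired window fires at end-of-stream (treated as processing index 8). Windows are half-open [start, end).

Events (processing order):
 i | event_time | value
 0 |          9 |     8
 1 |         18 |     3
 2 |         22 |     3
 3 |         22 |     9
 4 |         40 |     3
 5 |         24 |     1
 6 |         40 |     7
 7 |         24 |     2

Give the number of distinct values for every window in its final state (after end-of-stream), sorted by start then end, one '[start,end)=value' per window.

[7,14)=1 [14,21)=1 [21,28)=3 [35,42)=2

i=0 t=9 v=8: → [7,14); WM=−∞
i=1 t=18 v=3: → [14,21); WM=17; [7,14) fires=1
i=2 t=22 v=3: → [21,28); WM=17
i=3 t=22 v=9: → [21,28); WM=21; [14,21) fires=1
i=4 t=40 v=3: → [35,42); WM=21
i=5 t=24 v=1: → [21,28); WM=39; [21,28) fires=3
i=6 t=40 v=7: → [35,42); WM=39
i=7 t=24 v=2: DROP (t<39-1); WM=39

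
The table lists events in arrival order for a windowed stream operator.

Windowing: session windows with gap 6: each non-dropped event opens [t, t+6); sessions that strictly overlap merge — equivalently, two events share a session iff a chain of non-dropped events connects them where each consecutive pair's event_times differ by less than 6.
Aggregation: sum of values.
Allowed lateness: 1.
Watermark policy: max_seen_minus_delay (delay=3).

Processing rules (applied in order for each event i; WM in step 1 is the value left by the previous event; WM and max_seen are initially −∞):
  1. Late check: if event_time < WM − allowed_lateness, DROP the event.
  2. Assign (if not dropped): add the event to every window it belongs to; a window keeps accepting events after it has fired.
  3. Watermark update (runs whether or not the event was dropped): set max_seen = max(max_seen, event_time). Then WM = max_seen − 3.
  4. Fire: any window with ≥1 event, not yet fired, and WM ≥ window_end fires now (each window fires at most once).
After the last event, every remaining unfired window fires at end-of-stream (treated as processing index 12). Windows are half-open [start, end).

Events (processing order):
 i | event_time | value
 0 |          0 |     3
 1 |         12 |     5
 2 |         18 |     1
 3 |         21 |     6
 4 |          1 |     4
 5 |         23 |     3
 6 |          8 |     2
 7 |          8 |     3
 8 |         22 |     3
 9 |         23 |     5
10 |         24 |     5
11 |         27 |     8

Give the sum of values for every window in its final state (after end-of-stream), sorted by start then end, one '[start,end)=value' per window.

[0,6)=3 [12,18)=5 [18,33)=31

i=0 t=0 v=3: → [0,6); WM=-3
i=1 t=12 v=5: → [12,18); WM=9
i=2 t=18 v=1: → [18,24); WM=15
i=3 t=21 v=6: → [18,27); WM=18
i=4 t=1 v=4: DROP (t<18-1); WM=18
i=5 t=23 v=3: → [18,29); WM=20
i=6 t=8 v=2: DROP (t<20-1); WM=20
i=7 t=8 v=3: DROP (t<20-1); WM=20
i=8 t=22 v=3: → [18,29); WM=20
i=9 t=23 v=5: → [18,29); WM=20
i=10 t=24 v=5: → [18,30); WM=21
i=11 t=27 v=8: → [18,33); WM=24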